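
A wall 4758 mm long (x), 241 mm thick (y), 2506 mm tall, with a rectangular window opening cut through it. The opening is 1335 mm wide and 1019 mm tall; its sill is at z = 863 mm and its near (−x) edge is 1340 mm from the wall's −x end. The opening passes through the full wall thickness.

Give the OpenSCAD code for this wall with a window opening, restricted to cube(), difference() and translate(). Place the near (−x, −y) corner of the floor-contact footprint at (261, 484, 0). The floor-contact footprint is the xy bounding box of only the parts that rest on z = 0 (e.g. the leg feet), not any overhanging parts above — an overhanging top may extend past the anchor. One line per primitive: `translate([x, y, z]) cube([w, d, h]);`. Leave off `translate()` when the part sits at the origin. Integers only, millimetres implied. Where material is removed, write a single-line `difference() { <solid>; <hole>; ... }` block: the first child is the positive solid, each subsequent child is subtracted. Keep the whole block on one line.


difference() { translate([261, 484, 0]) cube([4758, 241, 2506]); translate([1601, 484, 863]) cube([1335, 241, 1019]); }


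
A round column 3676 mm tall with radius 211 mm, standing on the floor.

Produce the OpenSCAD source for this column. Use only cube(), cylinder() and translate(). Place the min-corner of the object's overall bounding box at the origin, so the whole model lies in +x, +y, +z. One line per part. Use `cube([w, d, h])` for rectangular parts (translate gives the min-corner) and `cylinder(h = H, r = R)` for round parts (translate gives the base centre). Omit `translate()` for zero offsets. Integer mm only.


translate([211, 211, 0]) cylinder(h = 3676, r = 211);


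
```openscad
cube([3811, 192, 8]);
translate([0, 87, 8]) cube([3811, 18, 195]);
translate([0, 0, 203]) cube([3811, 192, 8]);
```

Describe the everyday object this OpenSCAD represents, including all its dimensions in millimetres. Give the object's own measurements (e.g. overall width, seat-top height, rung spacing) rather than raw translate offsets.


An I-beam lying along x, 3811 mm long. Overall section height 211 mm. Two flanges 192 mm wide (y) and 8 mm thick, one on the floor and one at the top; a web 18 mm thick runs between them, centred on the flange width.


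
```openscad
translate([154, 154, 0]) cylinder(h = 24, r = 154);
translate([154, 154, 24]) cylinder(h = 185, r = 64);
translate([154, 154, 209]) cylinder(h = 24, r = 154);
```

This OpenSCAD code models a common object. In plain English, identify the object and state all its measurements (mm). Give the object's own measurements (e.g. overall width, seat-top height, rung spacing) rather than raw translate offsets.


A spool: two coaxial disc flanges of radius 154 mm and thickness 24 mm, joined by a core cylinder of radius 64 mm and height 185 mm. The lower flange rests on z = 0 and the three cylinders share a vertical axis.


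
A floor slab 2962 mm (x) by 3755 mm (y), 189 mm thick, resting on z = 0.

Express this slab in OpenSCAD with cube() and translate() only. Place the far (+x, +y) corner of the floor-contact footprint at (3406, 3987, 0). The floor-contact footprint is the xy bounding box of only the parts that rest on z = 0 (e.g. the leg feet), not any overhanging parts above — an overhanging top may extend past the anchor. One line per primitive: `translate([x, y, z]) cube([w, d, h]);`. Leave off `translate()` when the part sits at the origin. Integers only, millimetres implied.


translate([444, 232, 0]) cube([2962, 3755, 189]);


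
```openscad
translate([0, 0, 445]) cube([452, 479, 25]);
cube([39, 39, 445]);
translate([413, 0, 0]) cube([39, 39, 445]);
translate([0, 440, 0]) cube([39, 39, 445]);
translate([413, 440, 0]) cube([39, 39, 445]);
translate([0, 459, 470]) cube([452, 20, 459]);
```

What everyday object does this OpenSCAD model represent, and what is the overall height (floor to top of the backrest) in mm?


A chair. The overall height is 929 mm.

A slab on four corner posts with a tall panel at the back — a chair. The seat slab sits at z = 445 with thickness 25, and the 459 mm backrest starts at the seat top, so the overall height is 445 + 25 + 459 = 929 mm.


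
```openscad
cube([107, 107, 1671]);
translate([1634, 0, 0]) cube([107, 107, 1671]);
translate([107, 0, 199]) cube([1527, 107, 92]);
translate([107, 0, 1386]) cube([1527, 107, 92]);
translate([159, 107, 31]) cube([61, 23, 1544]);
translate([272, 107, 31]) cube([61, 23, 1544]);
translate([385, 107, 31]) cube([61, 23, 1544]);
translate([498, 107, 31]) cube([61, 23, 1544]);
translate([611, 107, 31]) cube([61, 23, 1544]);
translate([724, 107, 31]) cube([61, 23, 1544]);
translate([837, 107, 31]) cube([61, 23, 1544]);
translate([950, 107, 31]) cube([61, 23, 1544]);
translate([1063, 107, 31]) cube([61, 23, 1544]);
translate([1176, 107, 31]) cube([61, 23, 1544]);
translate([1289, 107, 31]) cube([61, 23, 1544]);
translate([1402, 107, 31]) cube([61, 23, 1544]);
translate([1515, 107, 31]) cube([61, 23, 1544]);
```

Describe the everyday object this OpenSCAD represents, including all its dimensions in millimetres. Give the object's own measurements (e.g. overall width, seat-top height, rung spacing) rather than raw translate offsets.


A fence section. Two 107×107 mm posts, 1671 mm tall, stand on the floor with a clear span of 1527 mm between their inner faces. Two horizontal rails of 107×92 mm section span the gap between the posts with their undersides at z = 199 mm and z = 1386 mm, flush with the posts' −y face. 13 pickets, each 61 mm wide, 23 mm thick and 1544 mm tall, are fixed to the +y face of the rails with their bottoms at z = 31 mm, spaced across the span with a 52 mm gap after the −x post and between neighbouring pickets, with 58 mm left before the +x post.


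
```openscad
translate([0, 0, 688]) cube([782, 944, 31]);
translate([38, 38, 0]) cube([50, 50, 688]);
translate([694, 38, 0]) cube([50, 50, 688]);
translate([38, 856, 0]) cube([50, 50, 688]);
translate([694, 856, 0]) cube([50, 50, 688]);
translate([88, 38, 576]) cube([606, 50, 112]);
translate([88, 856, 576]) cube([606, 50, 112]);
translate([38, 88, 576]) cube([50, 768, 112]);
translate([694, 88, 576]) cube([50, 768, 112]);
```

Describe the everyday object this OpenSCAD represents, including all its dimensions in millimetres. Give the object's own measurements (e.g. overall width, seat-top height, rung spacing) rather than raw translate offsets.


A table: top 782 mm (x) × 944 mm (y), 31 mm thick, upper face at z = 719 mm, on four 50×50 mm square legs, each inset 38 mm from the nearest pair of top edges from z = 0 to the bottom of the top. Four apron rails, 50 mm thick and 112 mm tall, run between adjacent legs with their top edges flush with the underside of the top and their outer faces flush with the legs' outer faces.


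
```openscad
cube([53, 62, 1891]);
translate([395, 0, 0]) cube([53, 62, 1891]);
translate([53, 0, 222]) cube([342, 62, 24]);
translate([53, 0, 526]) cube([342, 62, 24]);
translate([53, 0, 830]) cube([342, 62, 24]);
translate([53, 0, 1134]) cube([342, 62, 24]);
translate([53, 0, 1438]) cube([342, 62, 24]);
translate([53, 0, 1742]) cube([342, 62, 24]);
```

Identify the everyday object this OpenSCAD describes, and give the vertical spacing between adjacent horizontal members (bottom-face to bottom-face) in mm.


A ladder. The rung spacing is 304 mm.

Two tall 53×62 posts with 6 short bars between them — a ladder. Adjacent rungs sit at z = 222 and z = 526, so the spacing is 526 − 222 = 304 mm.


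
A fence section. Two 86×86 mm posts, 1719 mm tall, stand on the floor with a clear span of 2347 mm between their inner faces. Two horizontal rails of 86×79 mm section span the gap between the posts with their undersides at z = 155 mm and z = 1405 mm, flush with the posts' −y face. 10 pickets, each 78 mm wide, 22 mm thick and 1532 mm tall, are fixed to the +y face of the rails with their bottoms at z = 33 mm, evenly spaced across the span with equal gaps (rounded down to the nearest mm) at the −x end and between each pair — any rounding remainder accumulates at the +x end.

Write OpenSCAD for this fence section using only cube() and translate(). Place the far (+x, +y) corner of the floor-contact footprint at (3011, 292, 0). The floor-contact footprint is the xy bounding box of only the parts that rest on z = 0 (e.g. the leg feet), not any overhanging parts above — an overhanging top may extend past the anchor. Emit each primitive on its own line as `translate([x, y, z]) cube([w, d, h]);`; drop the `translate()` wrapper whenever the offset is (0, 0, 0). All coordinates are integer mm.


translate([492, 206, 0]) cube([86, 86, 1719]);
translate([2925, 206, 0]) cube([86, 86, 1719]);
translate([578, 206, 155]) cube([2347, 86, 79]);
translate([578, 206, 1405]) cube([2347, 86, 79]);
translate([720, 292, 33]) cube([78, 22, 1532]);
translate([940, 292, 33]) cube([78, 22, 1532]);
translate([1160, 292, 33]) cube([78, 22, 1532]);
translate([1380, 292, 33]) cube([78, 22, 1532]);
translate([1600, 292, 33]) cube([78, 22, 1532]);
translate([1820, 292, 33]) cube([78, 22, 1532]);
translate([2040, 292, 33]) cube([78, 22, 1532]);
translate([2260, 292, 33]) cube([78, 22, 1532]);
translate([2480, 292, 33]) cube([78, 22, 1532]);
translate([2700, 292, 33]) cube([78, 22, 1532]);


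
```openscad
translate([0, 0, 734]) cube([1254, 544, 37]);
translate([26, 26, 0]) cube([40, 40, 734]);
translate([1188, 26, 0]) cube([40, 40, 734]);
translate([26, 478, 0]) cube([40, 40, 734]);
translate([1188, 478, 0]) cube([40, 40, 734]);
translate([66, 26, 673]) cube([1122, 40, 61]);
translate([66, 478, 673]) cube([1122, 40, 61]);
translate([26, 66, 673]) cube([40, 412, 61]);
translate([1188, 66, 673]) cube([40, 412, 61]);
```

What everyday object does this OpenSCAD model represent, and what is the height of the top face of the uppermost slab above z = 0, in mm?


A table. The table height is 771 mm.

A 1254×544×37 slab sits at z = 734 on four 40 mm square posts — a table. The top surface is at 734 + 37 = 771 mm.


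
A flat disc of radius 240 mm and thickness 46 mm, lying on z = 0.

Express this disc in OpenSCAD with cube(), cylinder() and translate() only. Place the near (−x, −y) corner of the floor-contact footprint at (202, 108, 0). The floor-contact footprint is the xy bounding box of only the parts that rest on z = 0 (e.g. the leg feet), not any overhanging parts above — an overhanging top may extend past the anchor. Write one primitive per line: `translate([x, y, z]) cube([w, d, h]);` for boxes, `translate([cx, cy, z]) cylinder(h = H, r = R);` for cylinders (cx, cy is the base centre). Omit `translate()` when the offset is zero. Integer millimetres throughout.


translate([442, 348, 0]) cylinder(h = 46, r = 240);


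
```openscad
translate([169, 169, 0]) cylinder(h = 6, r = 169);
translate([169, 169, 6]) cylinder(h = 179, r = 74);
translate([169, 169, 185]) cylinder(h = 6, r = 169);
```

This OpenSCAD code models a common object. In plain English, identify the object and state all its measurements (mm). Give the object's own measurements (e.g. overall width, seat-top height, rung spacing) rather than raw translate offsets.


A spool: two coaxial disc flanges of radius 169 mm and thickness 6 mm, joined by a core cylinder of radius 74 mm and height 179 mm. The lower flange rests on z = 0 and the three cylinders share a vertical axis.


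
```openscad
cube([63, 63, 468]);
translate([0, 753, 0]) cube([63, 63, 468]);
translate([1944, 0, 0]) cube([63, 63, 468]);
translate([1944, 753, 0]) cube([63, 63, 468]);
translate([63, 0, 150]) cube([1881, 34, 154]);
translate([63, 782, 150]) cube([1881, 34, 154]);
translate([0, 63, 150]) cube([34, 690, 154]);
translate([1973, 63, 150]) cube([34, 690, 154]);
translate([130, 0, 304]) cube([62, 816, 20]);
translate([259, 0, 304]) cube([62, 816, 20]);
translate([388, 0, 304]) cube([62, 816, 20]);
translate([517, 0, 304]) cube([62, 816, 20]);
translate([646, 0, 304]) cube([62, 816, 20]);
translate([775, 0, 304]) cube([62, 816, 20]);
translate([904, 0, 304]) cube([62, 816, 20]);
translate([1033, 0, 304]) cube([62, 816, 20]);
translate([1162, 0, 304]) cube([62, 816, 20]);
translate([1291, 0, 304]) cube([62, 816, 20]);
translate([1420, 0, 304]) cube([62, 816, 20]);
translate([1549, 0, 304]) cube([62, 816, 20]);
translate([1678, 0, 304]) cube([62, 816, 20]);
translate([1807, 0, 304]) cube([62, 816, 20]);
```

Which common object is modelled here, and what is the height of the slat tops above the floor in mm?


A bed frame. The slat-top height is 324 mm.

Four posts, four rails, and a row of slats — a bed frame. Slats sit on the rails at z = 150 + 154 = 304; with slat thickness 20, the top is 324 mm.


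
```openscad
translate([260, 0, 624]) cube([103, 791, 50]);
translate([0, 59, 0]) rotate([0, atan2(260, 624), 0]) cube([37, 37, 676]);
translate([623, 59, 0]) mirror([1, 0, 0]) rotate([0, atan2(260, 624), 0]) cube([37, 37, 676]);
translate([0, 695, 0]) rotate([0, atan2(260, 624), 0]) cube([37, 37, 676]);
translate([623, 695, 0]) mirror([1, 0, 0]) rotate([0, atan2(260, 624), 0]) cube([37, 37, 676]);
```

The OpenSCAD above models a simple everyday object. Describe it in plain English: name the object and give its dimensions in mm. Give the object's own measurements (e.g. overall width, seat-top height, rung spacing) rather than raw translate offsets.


A sawhorse. A 103×791×50 mm beam (x, y, z) sits on two A-frame leg pairs. Each pair is two raked legs of 37×37 mm section (37 mm along y) splaying symmetrically in x. Each leg rises 624 mm vertically over 260 mm of horizontal reach and is 676 mm long along its own axis. Every leg's outer bottom edge rests on the floor and its outer top edge meets a bottom edge of the beam — the left legs (tilting toward +x) meet the beam's −x bottom edge, the right legs (their mirror images, tilting toward −x) meet its +x bottom edge — so the leg tops tuck under the beam, the beam's underside is 624 mm above the floor, and the feet are 623 mm apart outside-to-outside with the beam centred between them. The two leg pairs are set in 59 mm from either end of the beam.


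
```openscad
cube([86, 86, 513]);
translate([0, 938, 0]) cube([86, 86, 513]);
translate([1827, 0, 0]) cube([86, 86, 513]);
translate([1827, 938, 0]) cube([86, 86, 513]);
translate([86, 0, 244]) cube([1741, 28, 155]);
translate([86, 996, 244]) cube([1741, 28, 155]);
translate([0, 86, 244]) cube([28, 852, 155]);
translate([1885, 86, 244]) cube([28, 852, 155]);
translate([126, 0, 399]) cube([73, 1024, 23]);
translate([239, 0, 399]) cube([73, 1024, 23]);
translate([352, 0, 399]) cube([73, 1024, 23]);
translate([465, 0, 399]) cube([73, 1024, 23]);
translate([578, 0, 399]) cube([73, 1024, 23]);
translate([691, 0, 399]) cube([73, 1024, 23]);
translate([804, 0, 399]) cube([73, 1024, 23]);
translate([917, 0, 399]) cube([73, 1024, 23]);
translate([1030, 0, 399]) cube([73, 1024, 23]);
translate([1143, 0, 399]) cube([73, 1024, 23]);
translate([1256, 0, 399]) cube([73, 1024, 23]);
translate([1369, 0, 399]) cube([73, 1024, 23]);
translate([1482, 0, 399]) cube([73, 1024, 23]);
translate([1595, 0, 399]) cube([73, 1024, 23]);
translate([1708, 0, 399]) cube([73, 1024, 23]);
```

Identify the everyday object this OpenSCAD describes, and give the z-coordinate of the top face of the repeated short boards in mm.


A bed frame. The slat-top height is 422 mm.

Four posts, four rails, and a row of slats — a bed frame. Slats sit on the rails at z = 244 + 155 = 399; with slat thickness 23, the top is 422 mm.


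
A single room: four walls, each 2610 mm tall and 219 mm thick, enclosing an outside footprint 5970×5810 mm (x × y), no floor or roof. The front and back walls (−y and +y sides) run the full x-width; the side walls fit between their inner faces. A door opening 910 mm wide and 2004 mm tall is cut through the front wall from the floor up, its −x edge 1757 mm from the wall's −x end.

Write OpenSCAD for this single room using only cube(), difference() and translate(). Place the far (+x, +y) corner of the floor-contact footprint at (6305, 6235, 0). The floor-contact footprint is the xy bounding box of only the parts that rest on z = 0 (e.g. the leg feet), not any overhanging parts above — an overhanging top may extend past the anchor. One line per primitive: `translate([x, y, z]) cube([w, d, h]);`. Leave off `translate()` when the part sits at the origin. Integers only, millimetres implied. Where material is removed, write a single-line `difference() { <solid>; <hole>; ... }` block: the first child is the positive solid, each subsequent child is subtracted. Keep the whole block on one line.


difference() { translate([335, 425, 0]) cube([5970, 219, 2610]); translate([2092, 425, 0]) cube([910, 219, 2004]); }
translate([335, 6016, 0]) cube([5970, 219, 2610]);
translate([335, 644, 0]) cube([219, 5372, 2610]);
translate([6086, 644, 0]) cube([219, 5372, 2610]);


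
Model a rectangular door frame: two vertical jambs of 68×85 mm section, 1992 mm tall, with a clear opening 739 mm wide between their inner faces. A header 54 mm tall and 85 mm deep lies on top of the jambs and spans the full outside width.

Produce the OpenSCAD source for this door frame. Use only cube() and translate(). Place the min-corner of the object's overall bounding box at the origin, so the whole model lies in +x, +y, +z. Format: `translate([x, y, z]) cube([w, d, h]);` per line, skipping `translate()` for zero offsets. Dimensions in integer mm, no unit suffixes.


cube([68, 85, 1992]);
translate([807, 0, 0]) cube([68, 85, 1992]);
translate([0, 0, 1992]) cube([875, 85, 54]);


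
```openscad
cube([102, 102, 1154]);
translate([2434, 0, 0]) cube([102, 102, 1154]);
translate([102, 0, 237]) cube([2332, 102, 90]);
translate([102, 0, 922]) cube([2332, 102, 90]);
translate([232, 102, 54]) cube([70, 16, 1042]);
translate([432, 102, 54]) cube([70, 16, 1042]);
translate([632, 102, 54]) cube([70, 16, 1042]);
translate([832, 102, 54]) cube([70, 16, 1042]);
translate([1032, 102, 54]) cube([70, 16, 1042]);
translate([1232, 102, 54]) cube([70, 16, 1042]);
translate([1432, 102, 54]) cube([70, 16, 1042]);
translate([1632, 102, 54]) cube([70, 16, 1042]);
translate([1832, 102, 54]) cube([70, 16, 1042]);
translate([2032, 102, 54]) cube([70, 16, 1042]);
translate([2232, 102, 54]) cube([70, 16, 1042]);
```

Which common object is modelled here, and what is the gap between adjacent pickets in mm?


A fence section. The picket gap is 130 mm.

Two posts, two rails, 11 pickets — a fence section. Span 2332 mm holds 11 pickets of 70 mm with 12 equal gaps: ⌊(2332 − 11·70) / 12⌋ = 130 mm.


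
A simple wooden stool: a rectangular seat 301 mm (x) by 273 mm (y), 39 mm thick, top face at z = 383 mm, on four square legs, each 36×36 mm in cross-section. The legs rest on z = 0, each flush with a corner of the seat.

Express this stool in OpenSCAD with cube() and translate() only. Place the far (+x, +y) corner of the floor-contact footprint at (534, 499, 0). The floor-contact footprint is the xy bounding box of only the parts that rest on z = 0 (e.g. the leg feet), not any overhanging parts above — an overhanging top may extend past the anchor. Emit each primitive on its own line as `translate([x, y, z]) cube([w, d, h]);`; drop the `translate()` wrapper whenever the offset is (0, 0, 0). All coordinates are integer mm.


translate([233, 226, 344]) cube([301, 273, 39]);
translate([233, 226, 0]) cube([36, 36, 344]);
translate([498, 226, 0]) cube([36, 36, 344]);
translate([233, 463, 0]) cube([36, 36, 344]);
translate([498, 463, 0]) cube([36, 36, 344]);


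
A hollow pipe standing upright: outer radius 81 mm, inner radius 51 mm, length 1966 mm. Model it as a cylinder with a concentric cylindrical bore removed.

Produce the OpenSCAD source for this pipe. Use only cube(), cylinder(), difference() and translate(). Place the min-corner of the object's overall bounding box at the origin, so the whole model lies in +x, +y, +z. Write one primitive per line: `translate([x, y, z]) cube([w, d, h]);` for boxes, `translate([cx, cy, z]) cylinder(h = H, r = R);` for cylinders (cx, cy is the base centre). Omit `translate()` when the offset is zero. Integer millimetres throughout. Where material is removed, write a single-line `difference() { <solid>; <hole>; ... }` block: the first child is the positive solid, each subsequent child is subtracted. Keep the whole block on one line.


difference() { translate([81, 81, 0]) cylinder(h = 1966, r = 81); translate([81, 81, 0]) cylinder(h = 1966, r = 51); }


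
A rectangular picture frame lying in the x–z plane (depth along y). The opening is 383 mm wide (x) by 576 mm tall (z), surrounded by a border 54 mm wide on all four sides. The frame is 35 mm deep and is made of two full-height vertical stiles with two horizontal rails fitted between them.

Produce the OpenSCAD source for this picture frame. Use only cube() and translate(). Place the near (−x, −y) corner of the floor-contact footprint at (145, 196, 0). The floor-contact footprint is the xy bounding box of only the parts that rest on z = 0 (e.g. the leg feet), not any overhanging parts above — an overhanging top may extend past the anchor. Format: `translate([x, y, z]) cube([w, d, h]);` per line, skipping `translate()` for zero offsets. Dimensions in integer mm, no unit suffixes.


translate([145, 196, 0]) cube([54, 35, 684]);
translate([582, 196, 0]) cube([54, 35, 684]);
translate([199, 196, 0]) cube([383, 35, 54]);
translate([199, 196, 630]) cube([383, 35, 54]);


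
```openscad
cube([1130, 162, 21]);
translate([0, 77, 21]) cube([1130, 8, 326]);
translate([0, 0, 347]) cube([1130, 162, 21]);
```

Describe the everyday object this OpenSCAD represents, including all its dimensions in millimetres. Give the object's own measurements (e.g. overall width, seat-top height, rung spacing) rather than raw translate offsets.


An I-beam lying along x, 1130 mm long. Overall section height 368 mm. Two flanges 162 mm wide (y) and 21 mm thick, one on the floor and one at the top; a web 8 mm thick runs between them, centred on the flange width.


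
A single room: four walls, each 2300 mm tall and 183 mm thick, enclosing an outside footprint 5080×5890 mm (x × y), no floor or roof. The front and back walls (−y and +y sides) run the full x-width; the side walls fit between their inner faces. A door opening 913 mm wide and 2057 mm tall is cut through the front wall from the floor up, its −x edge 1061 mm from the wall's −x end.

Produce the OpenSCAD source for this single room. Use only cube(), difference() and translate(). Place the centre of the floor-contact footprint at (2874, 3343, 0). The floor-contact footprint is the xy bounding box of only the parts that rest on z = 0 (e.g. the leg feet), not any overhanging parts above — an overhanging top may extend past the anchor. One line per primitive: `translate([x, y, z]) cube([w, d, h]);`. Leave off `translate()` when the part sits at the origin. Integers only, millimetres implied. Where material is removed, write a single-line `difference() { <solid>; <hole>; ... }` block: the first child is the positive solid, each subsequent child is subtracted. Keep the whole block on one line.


difference() { translate([334, 398, 0]) cube([5080, 183, 2300]); translate([1395, 398, 0]) cube([913, 183, 2057]); }
translate([334, 6105, 0]) cube([5080, 183, 2300]);
translate([334, 581, 0]) cube([183, 5524, 2300]);
translate([5231, 581, 0]) cube([183, 5524, 2300]);


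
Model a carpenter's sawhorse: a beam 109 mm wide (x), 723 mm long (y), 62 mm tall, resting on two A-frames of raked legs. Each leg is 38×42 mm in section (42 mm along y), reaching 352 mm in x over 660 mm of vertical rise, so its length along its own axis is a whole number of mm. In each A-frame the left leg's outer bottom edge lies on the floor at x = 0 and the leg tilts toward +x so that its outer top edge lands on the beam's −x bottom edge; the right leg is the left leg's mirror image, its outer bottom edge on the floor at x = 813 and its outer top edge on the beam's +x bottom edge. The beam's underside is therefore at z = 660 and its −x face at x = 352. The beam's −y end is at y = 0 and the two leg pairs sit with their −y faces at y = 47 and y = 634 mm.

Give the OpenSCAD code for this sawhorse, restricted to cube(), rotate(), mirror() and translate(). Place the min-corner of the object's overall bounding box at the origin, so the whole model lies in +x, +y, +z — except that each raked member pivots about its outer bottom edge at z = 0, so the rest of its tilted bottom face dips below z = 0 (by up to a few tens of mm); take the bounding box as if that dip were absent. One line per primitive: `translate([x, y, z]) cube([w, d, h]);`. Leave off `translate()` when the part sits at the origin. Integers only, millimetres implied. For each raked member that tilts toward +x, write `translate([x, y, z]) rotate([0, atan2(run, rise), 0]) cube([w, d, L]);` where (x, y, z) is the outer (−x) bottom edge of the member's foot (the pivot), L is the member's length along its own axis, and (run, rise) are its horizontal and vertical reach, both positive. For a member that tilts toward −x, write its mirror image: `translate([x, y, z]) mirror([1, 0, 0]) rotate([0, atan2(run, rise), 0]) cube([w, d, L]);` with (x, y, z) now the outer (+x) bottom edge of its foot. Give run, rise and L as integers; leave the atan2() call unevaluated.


translate([352, 0, 660]) cube([109, 723, 62]);
translate([0, 47, 0]) rotate([0, atan2(352, 660), 0]) cube([38, 42, 748]);
translate([813, 47, 0]) mirror([1, 0, 0]) rotate([0, atan2(352, 660), 0]) cube([38, 42, 748]);
translate([0, 634, 0]) rotate([0, atan2(352, 660), 0]) cube([38, 42, 748]);
translate([813, 634, 0]) mirror([1, 0, 0]) rotate([0, atan2(352, 660), 0]) cube([38, 42, 748]);


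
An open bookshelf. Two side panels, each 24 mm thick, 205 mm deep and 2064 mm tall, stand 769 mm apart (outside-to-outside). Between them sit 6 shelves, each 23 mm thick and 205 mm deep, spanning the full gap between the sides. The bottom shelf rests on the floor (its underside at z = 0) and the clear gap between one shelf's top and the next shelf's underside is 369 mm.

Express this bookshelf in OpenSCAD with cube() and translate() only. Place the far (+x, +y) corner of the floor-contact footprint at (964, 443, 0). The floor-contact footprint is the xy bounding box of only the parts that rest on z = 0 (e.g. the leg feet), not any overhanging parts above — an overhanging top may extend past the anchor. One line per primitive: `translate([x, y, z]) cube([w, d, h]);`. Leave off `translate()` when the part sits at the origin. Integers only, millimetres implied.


translate([195, 238, 0]) cube([24, 205, 2064]);
translate([940, 238, 0]) cube([24, 205, 2064]);
translate([219, 238, 0]) cube([721, 205, 23]);
translate([219, 238, 392]) cube([721, 205, 23]);
translate([219, 238, 784]) cube([721, 205, 23]);
translate([219, 238, 1176]) cube([721, 205, 23]);
translate([219, 238, 1568]) cube([721, 205, 23]);
translate([219, 238, 1960]) cube([721, 205, 23]);


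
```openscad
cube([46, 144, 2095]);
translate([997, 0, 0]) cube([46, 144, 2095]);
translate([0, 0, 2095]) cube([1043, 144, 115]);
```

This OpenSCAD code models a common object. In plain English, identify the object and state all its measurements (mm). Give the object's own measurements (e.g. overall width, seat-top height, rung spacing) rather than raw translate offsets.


A door frame. The clear opening is 951 mm wide and 2095 mm high. Two 46 mm wide jambs, 144 mm deep, stand either side of the opening from the floor to the top of the opening. A 115 mm thick head sits across the top of both jambs, spanning the full outside width of the frame.


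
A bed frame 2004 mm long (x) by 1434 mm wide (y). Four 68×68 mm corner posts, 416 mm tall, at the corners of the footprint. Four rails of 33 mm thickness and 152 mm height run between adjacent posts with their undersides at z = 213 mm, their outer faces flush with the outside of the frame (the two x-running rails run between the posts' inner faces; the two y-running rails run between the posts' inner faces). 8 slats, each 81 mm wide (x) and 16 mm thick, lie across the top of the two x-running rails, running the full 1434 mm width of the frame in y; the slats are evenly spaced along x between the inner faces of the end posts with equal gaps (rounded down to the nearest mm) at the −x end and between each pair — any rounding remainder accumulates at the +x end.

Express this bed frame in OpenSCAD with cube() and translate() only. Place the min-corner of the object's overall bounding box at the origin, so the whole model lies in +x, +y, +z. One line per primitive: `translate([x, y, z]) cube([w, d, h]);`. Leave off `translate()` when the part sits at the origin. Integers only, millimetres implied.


cube([68, 68, 416]);
translate([0, 1366, 0]) cube([68, 68, 416]);
translate([1936, 0, 0]) cube([68, 68, 416]);
translate([1936, 1366, 0]) cube([68, 68, 416]);
translate([68, 0, 213]) cube([1868, 33, 152]);
translate([68, 1401, 213]) cube([1868, 33, 152]);
translate([0, 68, 213]) cube([33, 1298, 152]);
translate([1971, 68, 213]) cube([33, 1298, 152]);
translate([203, 0, 365]) cube([81, 1434, 16]);
translate([419, 0, 365]) cube([81, 1434, 16]);
translate([635, 0, 365]) cube([81, 1434, 16]);
translate([851, 0, 365]) cube([81, 1434, 16]);
translate([1067, 0, 365]) cube([81, 1434, 16]);
translate([1283, 0, 365]) cube([81, 1434, 16]);
translate([1499, 0, 365]) cube([81, 1434, 16]);
translate([1715, 0, 365]) cube([81, 1434, 16]);


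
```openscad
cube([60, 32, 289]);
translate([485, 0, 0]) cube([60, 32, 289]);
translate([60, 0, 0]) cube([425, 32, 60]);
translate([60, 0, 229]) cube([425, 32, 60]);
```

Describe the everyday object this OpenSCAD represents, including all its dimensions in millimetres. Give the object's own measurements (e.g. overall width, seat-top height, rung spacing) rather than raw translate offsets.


A rectangular picture frame lying in the x–z plane (depth along y). The opening is 425 mm wide (x) by 169 mm tall (z), surrounded by a border 60 mm wide on all four sides. The frame is 32 mm deep and is made of two full-height vertical stiles with two horizontal rails fitted between them.


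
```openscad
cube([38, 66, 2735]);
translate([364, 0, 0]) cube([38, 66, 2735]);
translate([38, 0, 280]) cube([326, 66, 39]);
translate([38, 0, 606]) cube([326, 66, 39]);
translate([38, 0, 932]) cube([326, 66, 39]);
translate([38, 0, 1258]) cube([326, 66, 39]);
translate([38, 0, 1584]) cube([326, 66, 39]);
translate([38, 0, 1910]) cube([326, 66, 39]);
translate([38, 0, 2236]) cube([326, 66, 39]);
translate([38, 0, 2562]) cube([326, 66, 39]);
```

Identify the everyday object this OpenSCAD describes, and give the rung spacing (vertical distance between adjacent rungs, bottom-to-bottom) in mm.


A ladder. The rung spacing is 326 mm.

Two tall 38×66 posts with 8 short bars between them — a ladder. Adjacent rungs sit at z = 280 and z = 606, so the spacing is 606 − 280 = 326 mm.


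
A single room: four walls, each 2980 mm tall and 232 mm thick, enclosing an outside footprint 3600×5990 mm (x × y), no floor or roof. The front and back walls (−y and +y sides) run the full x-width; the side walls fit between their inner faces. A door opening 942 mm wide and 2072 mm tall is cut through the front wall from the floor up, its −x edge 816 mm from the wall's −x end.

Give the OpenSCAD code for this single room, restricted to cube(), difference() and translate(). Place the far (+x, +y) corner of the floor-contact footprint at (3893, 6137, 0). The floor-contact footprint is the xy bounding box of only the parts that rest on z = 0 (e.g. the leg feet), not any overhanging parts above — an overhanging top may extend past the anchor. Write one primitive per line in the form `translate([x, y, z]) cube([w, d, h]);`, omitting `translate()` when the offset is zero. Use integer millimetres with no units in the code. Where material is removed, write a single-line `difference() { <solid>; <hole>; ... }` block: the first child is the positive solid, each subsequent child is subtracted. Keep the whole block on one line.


difference() { translate([293, 147, 0]) cube([3600, 232, 2980]); translate([1109, 147, 0]) cube([942, 232, 2072]); }
translate([293, 5905, 0]) cube([3600, 232, 2980]);
translate([293, 379, 0]) cube([232, 5526, 2980]);
translate([3661, 379, 0]) cube([232, 5526, 2980]);


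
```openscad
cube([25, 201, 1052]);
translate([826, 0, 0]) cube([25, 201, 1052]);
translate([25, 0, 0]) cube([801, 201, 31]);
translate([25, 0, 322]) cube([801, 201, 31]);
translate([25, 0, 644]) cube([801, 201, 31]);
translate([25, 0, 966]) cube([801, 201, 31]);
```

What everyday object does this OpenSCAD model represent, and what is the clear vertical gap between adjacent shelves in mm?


A bookshelf. The clear shelf gap is 291 mm.

Two tall side panels with 4 horizontal boards between them — a bookshelf. The first two shelf undersides are at z = 0 and z = 322; with shelf thickness 31, the clear gap is 322 − 0 − 31 = 291 mm.


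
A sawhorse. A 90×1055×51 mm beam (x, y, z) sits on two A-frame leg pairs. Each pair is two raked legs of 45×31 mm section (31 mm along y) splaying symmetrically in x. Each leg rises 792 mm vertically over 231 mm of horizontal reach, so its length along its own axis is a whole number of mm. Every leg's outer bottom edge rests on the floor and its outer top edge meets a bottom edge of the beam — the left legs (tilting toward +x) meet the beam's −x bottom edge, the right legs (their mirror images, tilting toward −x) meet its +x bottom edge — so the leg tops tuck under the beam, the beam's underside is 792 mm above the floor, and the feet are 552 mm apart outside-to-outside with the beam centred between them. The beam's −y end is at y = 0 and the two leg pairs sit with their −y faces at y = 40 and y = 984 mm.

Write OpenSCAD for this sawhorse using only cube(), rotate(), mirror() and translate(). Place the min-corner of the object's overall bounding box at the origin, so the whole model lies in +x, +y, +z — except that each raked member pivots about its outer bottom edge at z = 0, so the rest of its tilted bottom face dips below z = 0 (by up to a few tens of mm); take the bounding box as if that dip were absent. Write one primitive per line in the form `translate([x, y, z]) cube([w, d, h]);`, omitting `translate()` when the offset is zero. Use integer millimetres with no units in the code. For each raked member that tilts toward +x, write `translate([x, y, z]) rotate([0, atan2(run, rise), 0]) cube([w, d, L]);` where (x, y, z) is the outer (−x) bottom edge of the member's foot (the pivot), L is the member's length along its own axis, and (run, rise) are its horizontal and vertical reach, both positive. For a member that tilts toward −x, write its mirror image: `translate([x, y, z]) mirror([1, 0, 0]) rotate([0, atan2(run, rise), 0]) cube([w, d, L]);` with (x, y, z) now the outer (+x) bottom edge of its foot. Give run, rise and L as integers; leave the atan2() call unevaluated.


translate([231, 0, 792]) cube([90, 1055, 51]);
translate([0, 40, 0]) rotate([0, atan2(231, 792), 0]) cube([45, 31, 825]);
translate([552, 40, 0]) mirror([1, 0, 0]) rotate([0, atan2(231, 792), 0]) cube([45, 31, 825]);
translate([0, 984, 0]) rotate([0, atan2(231, 792), 0]) cube([45, 31, 825]);
translate([552, 984, 0]) mirror([1, 0, 0]) rotate([0, atan2(231, 792), 0]) cube([45, 31, 825]);


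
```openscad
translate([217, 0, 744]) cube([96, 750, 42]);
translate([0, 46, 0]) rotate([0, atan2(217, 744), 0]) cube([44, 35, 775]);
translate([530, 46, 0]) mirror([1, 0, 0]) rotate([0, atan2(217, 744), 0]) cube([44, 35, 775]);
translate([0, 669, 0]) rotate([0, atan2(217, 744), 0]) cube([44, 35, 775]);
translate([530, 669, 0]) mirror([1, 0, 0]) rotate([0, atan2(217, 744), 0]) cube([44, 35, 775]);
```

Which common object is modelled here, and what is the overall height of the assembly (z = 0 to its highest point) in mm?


A sawhorse. The overall height is 786 mm.

A beam across two mirrored pairs of raked legs — a sawhorse. The beam's underside is at z = 744 (matching the legs' vertical rise in atan2(217, 744)) and the beam is 42 mm tall, so its top is at 744 + 42 = 786 mm. The raked legs top out at the beam's underside, so that is the highest point.


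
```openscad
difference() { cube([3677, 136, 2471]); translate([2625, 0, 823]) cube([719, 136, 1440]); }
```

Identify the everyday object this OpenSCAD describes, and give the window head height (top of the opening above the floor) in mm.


A wall with a window opening. The window head height is 2263 mm.

A wall with a rectangular opening subtracted — a window. Sill at z = 823, opening 1440 mm tall, so the head is at 823 + 1440 = 2263 mm.


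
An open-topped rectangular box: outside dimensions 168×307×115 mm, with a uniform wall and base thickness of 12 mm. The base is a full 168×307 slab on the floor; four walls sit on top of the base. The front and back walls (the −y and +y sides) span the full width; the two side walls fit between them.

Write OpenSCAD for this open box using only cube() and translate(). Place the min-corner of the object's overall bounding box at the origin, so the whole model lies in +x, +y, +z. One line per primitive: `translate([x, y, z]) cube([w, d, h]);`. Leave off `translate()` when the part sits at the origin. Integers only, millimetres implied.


cube([168, 307, 12]);
translate([0, 0, 12]) cube([168, 12, 103]);
translate([0, 295, 12]) cube([168, 12, 103]);
translate([0, 12, 12]) cube([12, 283, 103]);
translate([156, 12, 12]) cube([12, 283, 103]);


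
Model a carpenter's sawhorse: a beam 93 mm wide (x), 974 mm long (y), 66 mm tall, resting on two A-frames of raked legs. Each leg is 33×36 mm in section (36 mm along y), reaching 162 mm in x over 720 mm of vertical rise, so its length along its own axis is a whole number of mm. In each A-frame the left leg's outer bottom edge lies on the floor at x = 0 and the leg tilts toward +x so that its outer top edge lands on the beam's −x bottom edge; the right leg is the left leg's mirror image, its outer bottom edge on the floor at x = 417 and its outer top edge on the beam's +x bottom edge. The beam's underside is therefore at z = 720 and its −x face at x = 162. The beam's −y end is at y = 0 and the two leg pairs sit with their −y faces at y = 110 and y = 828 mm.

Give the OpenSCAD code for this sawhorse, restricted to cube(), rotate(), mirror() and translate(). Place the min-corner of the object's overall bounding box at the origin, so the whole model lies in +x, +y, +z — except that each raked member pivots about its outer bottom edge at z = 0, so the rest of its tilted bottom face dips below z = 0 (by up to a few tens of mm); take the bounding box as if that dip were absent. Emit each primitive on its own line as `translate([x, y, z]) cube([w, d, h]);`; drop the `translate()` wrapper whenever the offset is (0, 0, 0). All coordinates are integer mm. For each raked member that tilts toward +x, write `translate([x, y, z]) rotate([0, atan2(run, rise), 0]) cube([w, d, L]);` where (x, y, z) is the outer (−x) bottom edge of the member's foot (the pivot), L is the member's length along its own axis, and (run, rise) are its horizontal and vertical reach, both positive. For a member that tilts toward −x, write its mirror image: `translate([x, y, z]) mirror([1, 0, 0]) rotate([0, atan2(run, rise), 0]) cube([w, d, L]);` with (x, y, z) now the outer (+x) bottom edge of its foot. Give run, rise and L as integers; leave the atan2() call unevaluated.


translate([162, 0, 720]) cube([93, 974, 66]);
translate([0, 110, 0]) rotate([0, atan2(162, 720), 0]) cube([33, 36, 738]);
translate([417, 110, 0]) mirror([1, 0, 0]) rotate([0, atan2(162, 720), 0]) cube([33, 36, 738]);
translate([0, 828, 0]) rotate([0, atan2(162, 720), 0]) cube([33, 36, 738]);
translate([417, 828, 0]) mirror([1, 0, 0]) rotate([0, atan2(162, 720), 0]) cube([33, 36, 738]);


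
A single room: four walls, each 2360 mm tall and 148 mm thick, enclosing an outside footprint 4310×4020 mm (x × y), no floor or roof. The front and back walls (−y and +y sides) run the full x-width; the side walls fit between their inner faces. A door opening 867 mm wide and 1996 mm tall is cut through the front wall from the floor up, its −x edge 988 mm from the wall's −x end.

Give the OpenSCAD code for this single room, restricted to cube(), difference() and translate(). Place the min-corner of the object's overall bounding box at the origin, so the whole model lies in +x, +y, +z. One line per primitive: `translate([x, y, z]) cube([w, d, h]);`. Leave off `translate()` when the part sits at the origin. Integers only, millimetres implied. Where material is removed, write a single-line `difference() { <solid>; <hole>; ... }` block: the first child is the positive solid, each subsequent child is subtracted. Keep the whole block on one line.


difference() { cube([4310, 148, 2360]); translate([988, 0, 0]) cube([867, 148, 1996]); }
translate([0, 3872, 0]) cube([4310, 148, 2360]);
translate([0, 148, 0]) cube([148, 3724, 2360]);
translate([4162, 148, 0]) cube([148, 3724, 2360]);
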